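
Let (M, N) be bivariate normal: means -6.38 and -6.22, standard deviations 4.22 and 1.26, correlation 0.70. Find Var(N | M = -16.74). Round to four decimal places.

0.8097

Var(N | M=x) = (1 − ρ²)·σ_N².
Var(N | M=-16.74) = (1.26)²·(1 − (0.70)²) = 1.5876·0.51 = 0.8097.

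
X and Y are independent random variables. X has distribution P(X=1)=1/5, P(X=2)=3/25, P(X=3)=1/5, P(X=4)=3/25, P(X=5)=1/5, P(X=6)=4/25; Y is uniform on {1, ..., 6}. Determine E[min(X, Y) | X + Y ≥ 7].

286/87

P(X + Y ≥ 7) = 29/50.
Summing min(X,Y)·P(x,y) over outcomes with X + Y ≥ 7 gives 143/75.
E[min(X, Y) | X + Y ≥ 7] = (143/75) / (29/50) = 286/87.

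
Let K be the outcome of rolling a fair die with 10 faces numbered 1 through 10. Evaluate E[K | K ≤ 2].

3/2

Given K ≤ 2, K is equally likely to be any of {1, 2}.
E[K | K ≤ 2] = (1 + 2) / 2 = 3/2.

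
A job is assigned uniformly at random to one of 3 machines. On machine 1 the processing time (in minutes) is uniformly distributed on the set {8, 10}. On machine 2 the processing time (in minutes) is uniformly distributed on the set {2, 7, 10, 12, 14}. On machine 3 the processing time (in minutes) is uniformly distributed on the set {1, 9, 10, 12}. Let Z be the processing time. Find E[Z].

E[Z | machine 1] = (8+10)/2 = 9.
E[Z | machine 2] = (2+7+10+12+14)/5 = 9.
E[Z | machine 3] = (1+9+10+12)/4 = 8.
E[Z] = (1/3)·(9) + (1/3)·(9) + (1/3)·(8) = 26/3.

26/3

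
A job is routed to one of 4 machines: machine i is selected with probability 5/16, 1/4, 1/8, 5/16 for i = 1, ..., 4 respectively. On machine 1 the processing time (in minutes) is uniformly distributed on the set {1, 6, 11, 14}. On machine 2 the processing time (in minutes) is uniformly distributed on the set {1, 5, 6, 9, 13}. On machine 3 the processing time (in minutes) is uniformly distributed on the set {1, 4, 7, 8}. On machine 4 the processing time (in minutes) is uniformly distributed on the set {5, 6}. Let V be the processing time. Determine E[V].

E[V | machine 1] = (1+6+11+14)/4 = 8.
E[V | machine 2] = (1+5+6+9+13)/5 = 34/5.
E[V | machine 3] = (1+4+7+8)/4 = 5.
E[V | machine 4] = (5+6)/2 = 11/2.
E[V] = (5/16)·(8) + (1/4)·(34/5) + (1/8)·(5) + (5/16)·(11/2) = 1047/160.

1047/160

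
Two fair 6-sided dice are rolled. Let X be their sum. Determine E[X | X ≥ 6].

106/13

P(X ≥ 6) = 13/18.
Σ over the event: 6·5/36 + 7·1/6 + 8·5/36 + 9·1/9 + 10·1/12 + 11·1/18 + 12·1/36 = 53/9.
E[X | X ≥ 6] = (53/9) / (13/18) = 106/13.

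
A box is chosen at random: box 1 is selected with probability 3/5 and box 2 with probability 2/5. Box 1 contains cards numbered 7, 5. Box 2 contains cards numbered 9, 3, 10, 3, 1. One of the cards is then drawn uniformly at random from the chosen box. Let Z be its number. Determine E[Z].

E[Z | box 1] = (7+5)/2 = 6.
E[Z | box 2] = (9+3+10+3+1)/5 = 26/5.
E[Z] = (3/5)·(6) + (2/5)·(26/5) = 142/25.

142/25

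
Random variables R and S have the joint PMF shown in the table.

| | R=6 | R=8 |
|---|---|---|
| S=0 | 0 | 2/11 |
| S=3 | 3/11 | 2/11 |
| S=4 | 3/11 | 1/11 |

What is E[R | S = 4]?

P(S = 4) = 4/11.
Summing R·P(R=x,S=y) over the conditioning event gives 26/11.
E[R | S = 4] = (26/11) / (4/11) = 13/2.

13/2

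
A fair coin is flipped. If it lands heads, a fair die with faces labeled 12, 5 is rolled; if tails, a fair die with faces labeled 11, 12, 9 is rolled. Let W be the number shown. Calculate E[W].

E[W | heads] = (12+5)/2 = 17/2.
E[W | tails] = (11+12+9)/3 = 32/3.
E[W] = (1/2)·(17/2) + (1/2)·(32/3) = 115/12.

115/12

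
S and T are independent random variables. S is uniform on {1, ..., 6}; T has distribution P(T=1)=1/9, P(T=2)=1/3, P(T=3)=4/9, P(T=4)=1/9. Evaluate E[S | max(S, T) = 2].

P(max(S, T) = 2) = 7/54.
Summing S·P(x,y) over outcomes with max(S, T) = 2 gives 11/54.
E[S | max(S, T) = 2] = (11/54) / (7/54) = 11/7.

11/7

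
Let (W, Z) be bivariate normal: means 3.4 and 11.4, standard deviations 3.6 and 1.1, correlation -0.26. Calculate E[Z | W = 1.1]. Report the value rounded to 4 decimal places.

E[Z | W=x] = μ_Z + ρ(σ_Z/σ_W)(x − μ_W) for jointly normal variables.
E[Z | W=1.1] = 11.4 + (-0.26)·(1.1/3.6)·(1.1 − (3.4)) = 11.4 + (-0.079444)·(-2.3) = 11.5827.

11.5827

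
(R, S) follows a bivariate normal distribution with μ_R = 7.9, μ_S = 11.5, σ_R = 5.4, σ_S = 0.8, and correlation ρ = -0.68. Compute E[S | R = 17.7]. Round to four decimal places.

The regression of S on R has slope ρ·σ_S/σ_R and passes through (μ_R, μ_S).
E[S | R=17.7] = 11.5 + (-0.68)·(0.8/5.4)·(17.7 − (7.9)) = 11.5 + (-0.10074)·(9.8) = 10.5127.

10.5127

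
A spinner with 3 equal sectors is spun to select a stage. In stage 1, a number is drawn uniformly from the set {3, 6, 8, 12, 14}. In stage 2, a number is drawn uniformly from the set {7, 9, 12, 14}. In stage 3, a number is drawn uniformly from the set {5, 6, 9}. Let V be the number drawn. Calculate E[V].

773/90

E[V | stage 1] = (3+6+8+12+14)/5 = 43/5.
E[V | stage 2] = (7+9+12+14)/4 = 21/2.
E[V | stage 3] = (5+6+9)/3 = 20/3.
By the law of total expectation,
E[V] = (1/3)·(43/5) + (1/3)·(21/2) + (1/3)·(20/3) = 773/90.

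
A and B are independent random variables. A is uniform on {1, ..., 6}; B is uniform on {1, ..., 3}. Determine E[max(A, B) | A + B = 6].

4

P(A + B = 6) = 1/6.
Summing max(A,B)·P(x,y) over outcomes with A + B = 6 gives 2/3.
E[max(A, B) | A + B = 6] = (2/3) / (1/6) = 4.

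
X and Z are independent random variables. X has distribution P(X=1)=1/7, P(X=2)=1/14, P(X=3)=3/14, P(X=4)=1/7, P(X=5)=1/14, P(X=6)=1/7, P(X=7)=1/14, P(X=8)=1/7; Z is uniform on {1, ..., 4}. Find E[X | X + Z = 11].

P(X + Z = 11) = 3/56.
Summing X·P(x,y) over outcomes with X + Z = 11 gives 23/56.
E[X | X + Z = 11] = (23/56) / (3/56) = 23/3.

23/3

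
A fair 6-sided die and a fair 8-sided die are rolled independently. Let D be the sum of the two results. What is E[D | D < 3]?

2

P(D < 3) = 1/48.
Σ over the event: 2·1/48 = 1/24.
E[D | D < 3] = (1/24) / (1/48) = 2.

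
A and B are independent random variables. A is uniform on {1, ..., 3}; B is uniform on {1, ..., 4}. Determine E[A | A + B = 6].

P(A + B = 6) = 1/6.
Summing A·P(x,y) over outcomes with A + B = 6 gives 5/12.
E[A | A + B = 6] = (5/12) / (1/6) = 5/2.

5/2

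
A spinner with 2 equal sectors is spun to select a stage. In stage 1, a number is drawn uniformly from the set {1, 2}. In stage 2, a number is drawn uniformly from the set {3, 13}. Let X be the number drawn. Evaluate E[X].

19/4

E[X | stage 1] = (1+2)/2 = 3/2.
E[X | stage 2] = (3+13)/2 = 8.
E[X] = (1/2)·(3/2) + (1/2)·(8) = 19/4.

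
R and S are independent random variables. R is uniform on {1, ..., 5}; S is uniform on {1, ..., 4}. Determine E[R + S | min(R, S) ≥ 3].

Outcomes with min(R, S) ≥ 3: (3,3), (3,4), (4,3), (4,4), (5,3), (5,4), each with probability 1/20.
E[R + S | min(R, S) ≥ 3] = (6 + 7 + 7 + 8 + 8 + 9) / 6 = 15/2.

15/2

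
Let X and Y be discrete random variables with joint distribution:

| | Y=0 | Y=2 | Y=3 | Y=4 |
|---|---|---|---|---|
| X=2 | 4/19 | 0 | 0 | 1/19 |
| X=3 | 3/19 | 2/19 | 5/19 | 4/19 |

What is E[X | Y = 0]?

17/7

P(Y = 0) = 7/19.
Σ X·P over the event = 2·(4/19) + 3·(3/19) = 17/19.
E[X | Y = 0] = (17/19) / (7/19) = 17/7.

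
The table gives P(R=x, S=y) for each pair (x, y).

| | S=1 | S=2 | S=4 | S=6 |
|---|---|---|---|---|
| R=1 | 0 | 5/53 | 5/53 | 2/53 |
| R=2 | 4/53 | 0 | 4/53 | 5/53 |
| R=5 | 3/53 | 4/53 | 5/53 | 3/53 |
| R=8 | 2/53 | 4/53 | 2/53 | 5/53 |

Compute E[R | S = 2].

P(S = 2) = 13/53.
Summing R·P(R=x,S=y) over the conditioning event gives 57/53.
E[R | S = 2] = (57/53) / (13/53) = 57/13.

57/13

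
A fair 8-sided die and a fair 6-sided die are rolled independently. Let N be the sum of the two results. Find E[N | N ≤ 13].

P(N ≤ 13) = 47/48.
E[N | N ≤ 13] = (185/24) / (47/48) = 370/47.

370/47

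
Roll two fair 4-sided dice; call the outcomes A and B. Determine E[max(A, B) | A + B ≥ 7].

Outcomes with A + B ≥ 7: (3,4), (4,3), (4,4), each with probability 1/16.
E[max(A, B) | A + B ≥ 7] = (4 + 4 + 4) / 3 = 4.

4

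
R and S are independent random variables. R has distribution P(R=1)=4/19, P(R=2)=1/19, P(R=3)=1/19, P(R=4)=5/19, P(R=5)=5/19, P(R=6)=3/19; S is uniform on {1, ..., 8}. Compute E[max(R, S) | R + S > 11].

89/12

P(R + S > 11) = 3/19.
Summing max(R,S)·P(x,y) over outcomes with R + S > 11 gives 89/76.
E[max(R, S) | R + S > 11] = (89/76) / (3/19) = 89/12.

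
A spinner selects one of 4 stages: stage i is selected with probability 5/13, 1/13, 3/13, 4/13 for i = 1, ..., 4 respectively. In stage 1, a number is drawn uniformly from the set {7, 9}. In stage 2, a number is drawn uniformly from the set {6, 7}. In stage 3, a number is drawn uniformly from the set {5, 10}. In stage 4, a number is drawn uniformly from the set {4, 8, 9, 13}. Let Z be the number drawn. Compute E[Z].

E[Z | stage 1] = (7+9)/2 = 8.
E[Z | stage 2] = (6+7)/2 = 13/2.
E[Z | stage 3] = (5+10)/2 = 15/2.
E[Z | stage 4] = (4+8+9+13)/4 = 17/2.
E[Z] = (5/13)·(8) + (1/13)·(13/2) + (3/13)·(15/2) + (4/13)·(17/2) = 103/13.

103/13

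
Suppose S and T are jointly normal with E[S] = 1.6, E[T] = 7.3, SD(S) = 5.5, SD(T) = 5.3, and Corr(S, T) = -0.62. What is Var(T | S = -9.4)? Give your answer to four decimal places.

17.2922

The conditional variance in a bivariate normal is σ_T²(1 − ρ²), independent of x.
Var(T | S=-9.4) = (5.3)²·(1 − (-0.62)²) = 28.09·0.6156 = 17.2922.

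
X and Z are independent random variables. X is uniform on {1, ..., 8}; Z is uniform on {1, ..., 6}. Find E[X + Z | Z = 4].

17/2

Outcomes with Z = 4: (1,4), (2,4), (3,4), (4,4), (5,4), (6,4), (7,4), (8,4), each with probability 1/48.
E[X + Z | Z = 4] = (5 + 6 + 7 + 8 + 9 + 10 + 11 + 12) / 8 = 17/2.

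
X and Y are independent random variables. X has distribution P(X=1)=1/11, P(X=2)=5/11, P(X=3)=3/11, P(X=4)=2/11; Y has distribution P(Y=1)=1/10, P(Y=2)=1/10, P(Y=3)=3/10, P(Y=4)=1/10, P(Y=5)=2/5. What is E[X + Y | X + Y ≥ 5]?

153/23

P(X + Y ≥ 5) = 46/55.
Summing (X+Y)·P(x,y) over outcomes with X + Y ≥ 5 gives 306/55.
E[X + Y | X + Y ≥ 5] = (306/55) / (46/55) = 153/23.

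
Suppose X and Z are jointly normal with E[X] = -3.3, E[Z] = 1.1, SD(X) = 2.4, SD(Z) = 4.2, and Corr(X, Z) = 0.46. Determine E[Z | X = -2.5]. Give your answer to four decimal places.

1.7440

For a bivariate normal, E[Z | X=x] = μ_Z + ρ·(σ_Z/σ_X)·(x − μ_X).
E[Z | X=-2.5] = 1.1 + (0.46)·(4.2/2.4)·(-2.5 − (-3.3)) = 1.1 + (0.805)·(0.8) = 1.7440.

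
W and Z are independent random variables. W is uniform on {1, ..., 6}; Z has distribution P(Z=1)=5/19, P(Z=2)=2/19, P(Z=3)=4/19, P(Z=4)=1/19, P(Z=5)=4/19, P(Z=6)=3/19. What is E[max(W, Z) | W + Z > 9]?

52/9

P(W + Z > 9) = 3/19.
Summing max(W,Z)·P(x,y) over outcomes with W + Z > 9 gives 52/57.
E[max(W, Z) | W + Z > 9] = (52/57) / (3/19) = 52/9.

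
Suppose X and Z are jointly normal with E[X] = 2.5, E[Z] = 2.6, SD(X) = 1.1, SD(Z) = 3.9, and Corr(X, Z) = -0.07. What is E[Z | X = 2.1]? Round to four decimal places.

The regression of Z on X has slope ρ·σ_Z/σ_X and passes through (μ_X, μ_Z).
E[Z | X=2.1] = 2.6 + (-0.07)·(3.9/1.1)·(2.1 − (2.5)) = 2.6 + (-0.24818)·(-0.4) = 2.6993.

2.6993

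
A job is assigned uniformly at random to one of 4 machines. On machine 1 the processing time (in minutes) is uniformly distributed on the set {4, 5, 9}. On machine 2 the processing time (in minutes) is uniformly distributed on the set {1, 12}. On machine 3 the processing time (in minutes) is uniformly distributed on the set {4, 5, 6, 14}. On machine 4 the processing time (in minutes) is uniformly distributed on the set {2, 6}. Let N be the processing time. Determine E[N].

E[N | machine 1] = (4+5+9)/3 = 6.
E[N | machine 2] = (1+12)/2 = 13/2.
E[N | machine 3] = (4+5+6+14)/4 = 29/4.
E[N | machine 4] = (2+6)/2 = 4.
E[N] = (1/4)·(6) + (1/4)·(13/2) + (1/4)·(29/4) + (1/4)·(4) = 95/16.

95/16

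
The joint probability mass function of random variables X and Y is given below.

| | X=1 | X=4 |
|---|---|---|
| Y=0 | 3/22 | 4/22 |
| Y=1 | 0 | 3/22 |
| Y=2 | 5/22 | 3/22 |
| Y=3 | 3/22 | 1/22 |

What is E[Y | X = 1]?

19/11

P(X = 1) = 1/2.
Σ Y·P over the event = 0·(3/22) + 2·(5/22) + 3·(3/22) = 19/22.
E[Y | X = 1] = (19/22) / (1/2) = 19/11.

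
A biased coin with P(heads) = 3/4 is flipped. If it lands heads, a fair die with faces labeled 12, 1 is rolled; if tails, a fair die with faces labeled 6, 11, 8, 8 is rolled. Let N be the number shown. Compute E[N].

E[N | heads] = (12+1)/2 = 13/2.
E[N | tails] = (6+11+8+8)/4 = 33/4.
By the law of total expectation,
E[N] = (3/4)·(13/2) + (1/4)·(33/4) = 111/16.

111/16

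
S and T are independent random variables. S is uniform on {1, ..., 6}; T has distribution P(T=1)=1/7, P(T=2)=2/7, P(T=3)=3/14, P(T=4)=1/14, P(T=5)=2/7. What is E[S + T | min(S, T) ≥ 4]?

P(min(S, T) ≥ 4) = 5/28.
Summing (S+T)·P(x,y) over outcomes with min(S, T) ≥ 4 gives 7/4.
E[S + T | min(S, T) ≥ 4] = (7/4) / (5/28) = 49/5.

49/5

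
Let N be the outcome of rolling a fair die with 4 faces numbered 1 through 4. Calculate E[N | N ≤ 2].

3/2

Given N ≤ 2, N is equally likely to be any of {1, 2}.
E[N | N ≤ 2] = (1 + 2) / 2 = 3/2.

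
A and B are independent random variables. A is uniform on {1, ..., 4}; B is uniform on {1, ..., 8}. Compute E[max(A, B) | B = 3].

13/4

Outcomes with B = 3: (1,3), (2,3), (3,3), (4,3), each with probability 1/32.
E[max(A, B) | B = 3] = (3 + 3 + 3 + 4) / 4 = 13/4.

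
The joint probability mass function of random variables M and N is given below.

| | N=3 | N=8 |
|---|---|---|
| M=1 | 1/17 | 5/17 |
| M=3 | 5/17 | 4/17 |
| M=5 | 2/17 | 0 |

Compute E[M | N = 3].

P(N = 3) = 8/17.
Summing M·P(M=x,N=y) over the conditioning event gives 26/17.
E[M | N = 3] = (26/17) / (8/17) = 13/4.

13/4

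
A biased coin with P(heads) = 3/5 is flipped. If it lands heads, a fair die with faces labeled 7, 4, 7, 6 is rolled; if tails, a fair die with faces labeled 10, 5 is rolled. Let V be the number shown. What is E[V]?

E[V | heads] = (7+4+7+6)/4 = 6.
E[V | tails] = (10+5)/2 = 15/2.
By the law of total expectation,
E[V] = (3/5)·(6) + (2/5)·(15/2) = 33/5.

33/5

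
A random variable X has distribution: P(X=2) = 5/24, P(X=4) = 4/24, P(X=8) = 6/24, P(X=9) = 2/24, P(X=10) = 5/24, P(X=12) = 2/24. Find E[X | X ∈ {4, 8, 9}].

P(X ∈ {4, 8, 9}) = 1/2.
Σ over the event: 4·1/6 + 8·1/4 + 9·1/12 = 41/12.
E[X | X ∈ {4, 8, 9}] = (41/12) / (1/2) = 41/6.

41/6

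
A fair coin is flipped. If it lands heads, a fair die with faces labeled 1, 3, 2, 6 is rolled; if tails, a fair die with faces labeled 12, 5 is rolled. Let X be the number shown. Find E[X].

E[X | heads] = (1+3+2+6)/4 = 3.
E[X | tails] = (12+5)/2 = 17/2.
By the law of total expectation,
E[X] = (1/2)·(3) + (1/2)·(17/2) = 23/4.

23/4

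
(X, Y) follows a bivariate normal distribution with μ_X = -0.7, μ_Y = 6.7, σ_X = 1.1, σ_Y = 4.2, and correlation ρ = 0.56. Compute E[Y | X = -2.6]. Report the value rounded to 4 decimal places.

E[Y | X=x] = μ_Y + ρ(σ_Y/σ_X)(x − μ_X) for jointly normal variables.
E[Y | X=-2.6] = 6.7 + (0.56)·(4.2/1.1)·(-2.6 − (-0.7)) = 6.7 + (2.13818)·(-1.9) = 2.6375.

2.6375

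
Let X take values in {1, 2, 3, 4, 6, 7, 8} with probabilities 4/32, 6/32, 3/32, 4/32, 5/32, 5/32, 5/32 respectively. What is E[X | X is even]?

49/10

P(X is even) = 5/8.
Σ over the event: 2·3/16 + 4·1/8 + 6·5/32 + 8·5/32 = 49/16.
E[X | X is even] = (49/16) / (5/8) = 49/10.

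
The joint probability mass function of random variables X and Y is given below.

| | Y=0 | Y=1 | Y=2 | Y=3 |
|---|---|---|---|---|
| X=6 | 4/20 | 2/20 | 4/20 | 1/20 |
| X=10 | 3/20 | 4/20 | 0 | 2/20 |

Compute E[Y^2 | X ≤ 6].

27/11

P(X ≤ 6) = 11/20.
Σ Y^2·P over the event = 0·(4/20) + 1·(2/20) + 4·(4/20) + 9·(1/20) = 27/20.
E[Y^2 | X ≤ 6] = (27/20) / (11/20) = 27/11.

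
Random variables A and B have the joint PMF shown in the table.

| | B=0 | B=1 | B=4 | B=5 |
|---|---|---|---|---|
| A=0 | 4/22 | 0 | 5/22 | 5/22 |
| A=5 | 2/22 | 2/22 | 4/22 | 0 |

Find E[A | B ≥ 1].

15/8

P(B ≥ 1) = 8/11.
Σ A·P over the event = 0·(5/22) + 0·(5/22) + 5·(2/22) + 5·(4/22) = 15/11.
E[A | B ≥ 1] = (15/11) / (8/11) = 15/8.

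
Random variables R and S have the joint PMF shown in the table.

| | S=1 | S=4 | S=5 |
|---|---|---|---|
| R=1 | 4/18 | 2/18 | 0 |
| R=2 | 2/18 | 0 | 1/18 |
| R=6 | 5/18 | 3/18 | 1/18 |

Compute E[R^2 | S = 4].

22

P(S = 4) = 5/18.
Summing R^2·P(R=x,S=y) over the conditioning event gives 55/9.
E[R^2 | S = 4] = (55/9) / (5/18) = 22.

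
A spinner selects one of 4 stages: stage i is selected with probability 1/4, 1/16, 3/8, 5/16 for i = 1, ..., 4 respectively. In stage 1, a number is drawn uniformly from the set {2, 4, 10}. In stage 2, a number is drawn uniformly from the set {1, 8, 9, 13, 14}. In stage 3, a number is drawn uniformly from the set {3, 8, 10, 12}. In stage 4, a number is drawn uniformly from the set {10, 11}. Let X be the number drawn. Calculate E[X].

397/48

E[X | stage 1] = (2+4+10)/3 = 16/3.
E[X | stage 2] = (1+8+9+13+14)/5 = 9.
E[X | stage 3] = (3+8+10+12)/4 = 33/4.
E[X | stage 4] = (10+11)/2 = 21/2.
E[X] = (1/4)·(16/3) + (1/16)·(9) + (3/8)·(33/4) + (5/16)·(21/2) = 397/48.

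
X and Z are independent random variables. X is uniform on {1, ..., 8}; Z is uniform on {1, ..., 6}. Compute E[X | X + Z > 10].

7

Outcomes with X + Z > 10: (5,6), (6,5), (6,6), (7,4), (7,5), (7,6), (8,3), (8,4), (8,5), (8,6), each with probability 1/48.
E[X | X + Z > 10] = (5 + 6 + 6 + 7 + 7 + 7 + 8 + 8 + 8 + 8) / 10 = 7.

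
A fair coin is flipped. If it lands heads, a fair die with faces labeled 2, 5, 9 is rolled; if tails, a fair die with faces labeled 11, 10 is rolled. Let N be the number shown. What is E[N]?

95/12

E[N | heads] = (2+5+9)/3 = 16/3.
E[N | tails] = (11+10)/2 = 21/2.
By the law of total expectation,
E[N] = (1/2)·(16/3) + (1/2)·(21/2) = 95/12.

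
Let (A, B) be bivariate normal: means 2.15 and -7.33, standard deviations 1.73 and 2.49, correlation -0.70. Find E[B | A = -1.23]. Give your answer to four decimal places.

E[B | A=x] = μ_B + ρ(σ_B/σ_A)(x − μ_A) for jointly normal variables.
E[B | A=-1.23] = -7.33 + (-0.70)·(2.49/1.73)·(-1.23 − (2.15)) = -7.33 + (-1.00751)·(-3.38) = -3.9246.

-3.9246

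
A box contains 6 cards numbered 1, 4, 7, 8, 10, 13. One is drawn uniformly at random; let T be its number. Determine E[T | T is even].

P(T is even) = 1/2.
Σ over the event: 4·1/6 + 8·1/6 + 10·1/6 = 11/3.
E[T | T is even] = (11/3) / (1/2) = 22/3.

22/3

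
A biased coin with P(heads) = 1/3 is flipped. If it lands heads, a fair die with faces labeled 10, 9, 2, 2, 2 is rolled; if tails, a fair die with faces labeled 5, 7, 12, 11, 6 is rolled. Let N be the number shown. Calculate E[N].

E[N | heads] = (10+9+2+2+2)/5 = 5.
E[N | tails] = (5+7+12+11+6)/5 = 41/5.
By the law of total expectation,
E[N] = (1/3)·(5) + (2/3)·(41/5) = 107/15.

107/15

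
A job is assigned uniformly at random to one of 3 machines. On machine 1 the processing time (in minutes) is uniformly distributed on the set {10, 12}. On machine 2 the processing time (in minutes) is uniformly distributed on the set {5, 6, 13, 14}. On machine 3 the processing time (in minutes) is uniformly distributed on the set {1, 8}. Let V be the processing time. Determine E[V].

25/3

E[V | machine 1] = (10+12)/2 = 11.
E[V | machine 2] = (5+6+13+14)/4 = 19/2.
E[V | machine 3] = (1+8)/2 = 9/2.
E[V] = (1/3)·(11) + (1/3)·(19/2) + (1/3)·(9/2) = 25/3.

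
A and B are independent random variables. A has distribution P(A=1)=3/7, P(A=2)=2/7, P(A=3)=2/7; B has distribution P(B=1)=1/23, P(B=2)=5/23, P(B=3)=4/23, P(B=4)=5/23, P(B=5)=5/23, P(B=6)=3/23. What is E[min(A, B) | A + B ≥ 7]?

7/3

P(A + B ≥ 7) = 51/161.
Summing min(A,B)·P(x,y) over outcomes with A + B ≥ 7 gives 17/23.
E[min(A, B) | A + B ≥ 7] = (17/23) / (51/161) = 7/3.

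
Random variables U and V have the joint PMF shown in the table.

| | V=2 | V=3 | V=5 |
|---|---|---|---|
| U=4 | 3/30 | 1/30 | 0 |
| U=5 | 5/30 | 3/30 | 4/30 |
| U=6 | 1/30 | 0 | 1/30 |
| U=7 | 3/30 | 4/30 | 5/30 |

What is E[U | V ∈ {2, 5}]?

P(V ∈ {2, 5}) = 11/15.
Σ U·P over the event = 4·(3/30) + 5·(5/30) + 5·(4/30) + 6·(1/30) + 6·(1/30) + 7·(3/30) + 7·(5/30) = 25/6.
E[U | V ∈ {2, 5}] = (25/6) / (11/15) = 125/22.

125/22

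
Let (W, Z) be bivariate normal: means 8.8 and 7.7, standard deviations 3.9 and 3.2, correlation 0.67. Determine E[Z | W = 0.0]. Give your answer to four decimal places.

For a bivariate normal, E[Z | W=x] = μ_Z + ρ·(σ_Z/σ_W)·(x − μ_W).
E[Z | W=0.0] = 7.7 + (0.67)·(3.2/3.9)·(0.0 − (8.8)) = 7.7 + (0.54974)·(-8.8) = 2.8623.

2.8623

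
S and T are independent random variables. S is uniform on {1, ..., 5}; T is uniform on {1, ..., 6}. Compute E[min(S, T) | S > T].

2

Outcomes with S > T: (2,1), (3,1), (3,2), (4,1), (4,2), (4,3), (5,1), (5,2), (5,3), (5,4), each with probability 1/30.
E[min(S, T) | S > T] = (1 + 1 + 2 + 1 + 2 + 3 + 1 + 2 + 3 + 4) / 10 = 2.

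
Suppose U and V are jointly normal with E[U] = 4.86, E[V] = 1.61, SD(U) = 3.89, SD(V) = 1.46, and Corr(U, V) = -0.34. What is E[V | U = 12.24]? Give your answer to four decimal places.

0.6682

E[V | U=x] = μ_V + ρ(σ_V/σ_U)(x − μ_U) for jointly normal variables.
E[V | U=12.24] = 1.61 + (-0.34)·(1.46/3.89)·(12.24 − (4.86)) = 1.61 + (-0.12761)·(7.38) = 0.6682.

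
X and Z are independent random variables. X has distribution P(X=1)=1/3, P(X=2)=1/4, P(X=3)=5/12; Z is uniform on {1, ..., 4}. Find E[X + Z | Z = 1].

P(Z = 1) = 1/4.
Summing (X+Z)·P(x,y) over outcomes with Z = 1 gives 37/48.
E[X + Z | Z = 1] = (37/48) / (1/4) = 37/12.

37/12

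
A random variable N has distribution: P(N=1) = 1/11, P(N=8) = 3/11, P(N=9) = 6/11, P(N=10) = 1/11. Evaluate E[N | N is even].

P(N is even) = 4/11.
Σ over the event: 8·3/11 + 10·1/11 = 34/11.
E[N | N is even] = (34/11) / (4/11) = 17/2.

17/2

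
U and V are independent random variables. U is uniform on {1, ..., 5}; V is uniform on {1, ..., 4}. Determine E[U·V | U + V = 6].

15/2

P(U + V = 6) = 1/5.
Summing UV·P(x,y) over outcomes with U + V = 6 gives 3/2.
E[U·V | U + V = 6] = (3/2) / (1/5) = 15/2.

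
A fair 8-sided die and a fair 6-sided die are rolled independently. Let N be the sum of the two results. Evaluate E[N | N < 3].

P(N < 3) = 1/48.
Σ over the event: 2·1/48 = 1/24.
E[N | N < 3] = (1/24) / (1/48) = 2.

2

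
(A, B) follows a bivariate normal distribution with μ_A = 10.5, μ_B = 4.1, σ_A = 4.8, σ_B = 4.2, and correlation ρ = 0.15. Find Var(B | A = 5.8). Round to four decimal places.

17.2431

For a bivariate normal, Var(B | A=x) = σ_B²(1 − ρ²).
Var(B | A=5.8) = (4.2)²·(1 − (0.15)²) = 17.64·0.9775 = 17.2431.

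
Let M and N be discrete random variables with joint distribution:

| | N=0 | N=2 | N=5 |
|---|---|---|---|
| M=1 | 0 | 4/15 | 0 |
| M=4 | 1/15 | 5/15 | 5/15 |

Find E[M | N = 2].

P(N = 2) = 3/5.
Σ M·P over the event = 1·(4/15) + 4·(5/15) = 8/5.
E[M | N = 2] = (8/5) / (3/5) = 8/3.

8/3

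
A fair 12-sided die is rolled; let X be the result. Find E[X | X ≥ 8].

10

Given X ≥ 8, X is equally likely to be any of {8, 9, 10, 11, 12}.
E[X | X ≥ 8] = (8 + 9 + 10 + 11 + 12) / 5 = 10.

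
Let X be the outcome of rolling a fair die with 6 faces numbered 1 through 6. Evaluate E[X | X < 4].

2

Given X < 4, X is equally likely to be any of {1, 2, 3}.
E[X | X < 4] = (1 + 2 + 3) / 3 = 2.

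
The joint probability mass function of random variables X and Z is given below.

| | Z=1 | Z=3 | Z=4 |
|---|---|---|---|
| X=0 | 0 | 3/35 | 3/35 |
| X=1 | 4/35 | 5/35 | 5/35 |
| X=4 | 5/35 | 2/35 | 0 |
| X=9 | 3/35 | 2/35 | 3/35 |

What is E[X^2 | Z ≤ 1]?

P(Z ≤ 1) = 12/35.
Σ X^2·P over the event = 1·(4/35) + 16·(5/35) + 81·(3/35) = 327/35.
E[X^2 | Z ≤ 1] = (327/35) / (12/35) = 109/4.

109/4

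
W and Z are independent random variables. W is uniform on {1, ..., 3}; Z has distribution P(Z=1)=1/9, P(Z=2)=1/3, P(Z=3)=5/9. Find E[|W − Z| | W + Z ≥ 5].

P(W + Z ≥ 5) = 13/27.
Summing |W−Z|·P(x,y) over outcomes with W + Z ≥ 5 gives 8/27.
E[|W − Z| | W + Z ≥ 5] = (8/27) / (13/27) = 8/13.

8/13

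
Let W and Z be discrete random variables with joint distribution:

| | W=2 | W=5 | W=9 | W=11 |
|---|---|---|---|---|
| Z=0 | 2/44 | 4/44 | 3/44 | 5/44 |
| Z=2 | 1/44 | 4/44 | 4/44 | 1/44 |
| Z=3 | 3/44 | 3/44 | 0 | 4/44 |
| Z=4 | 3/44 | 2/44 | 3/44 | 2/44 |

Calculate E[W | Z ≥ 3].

P(Z ≥ 3) = 5/11.
Summing W·P(W=x,Z=y) over the conditioning event gives 65/22.
E[W | Z ≥ 3] = (65/22) / (5/11) = 13/2.

13/2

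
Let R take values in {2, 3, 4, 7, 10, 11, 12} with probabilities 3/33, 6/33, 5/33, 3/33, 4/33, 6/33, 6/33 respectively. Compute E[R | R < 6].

22/7

P(R < 6) = 14/33.
Σ over the event: 2·1/11 + 3·2/11 + 4·5/33 = 4/3.
E[R | R < 6] = (4/3) / (14/33) = 22/7.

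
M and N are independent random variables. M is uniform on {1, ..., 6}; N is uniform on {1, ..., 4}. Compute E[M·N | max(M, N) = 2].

8/3

Outcomes with max(M, N) = 2: (1,2), (2,1), (2,2), each with probability 1/24.
E[M·N | max(M, N) = 2] = (2 + 2 + 4) / 3 = 8/3.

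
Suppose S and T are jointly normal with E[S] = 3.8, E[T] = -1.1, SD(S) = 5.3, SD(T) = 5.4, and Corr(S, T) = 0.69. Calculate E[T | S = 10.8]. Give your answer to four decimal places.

3.8211

For a bivariate normal, E[T | S=x] = μ_T + ρ·(σ_T/σ_S)·(x − μ_S).
E[T | S=10.8] = -1.1 + (0.69)·(5.4/5.3)·(10.8 − (3.8)) = -1.1 + (0.70302)·(7) = 3.8211.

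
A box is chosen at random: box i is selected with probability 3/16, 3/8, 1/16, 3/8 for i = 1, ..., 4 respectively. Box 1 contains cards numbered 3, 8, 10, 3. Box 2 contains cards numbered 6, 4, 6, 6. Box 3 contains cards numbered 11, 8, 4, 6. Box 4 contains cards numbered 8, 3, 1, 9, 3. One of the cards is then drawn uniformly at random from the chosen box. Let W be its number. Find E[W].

E[W | box 1] = (3+8+10+3)/4 = 6.
E[W | box 2] = (6+4+6+6)/4 = 11/2.
E[W | box 3] = (11+8+4+6)/4 = 29/4.
E[W | box 4] = (8+3+1+9+3)/5 = 24/5.
By the law of total expectation,
E[W] = (3/16)·(6) + (3/8)·(11/2) + (1/16)·(29/4) + (3/8)·(24/5) = 1741/320.

1741/320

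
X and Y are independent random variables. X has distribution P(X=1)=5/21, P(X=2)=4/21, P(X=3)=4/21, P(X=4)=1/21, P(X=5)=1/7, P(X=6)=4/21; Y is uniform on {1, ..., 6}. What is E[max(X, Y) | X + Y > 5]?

P(X + Y > 5) = 85/126.
Summing max(X,Y)·P(x,y) over outcomes with X + Y > 5 gives 149/42.
E[max(X, Y) | X + Y > 5] = (149/42) / (85/126) = 447/85.

447/85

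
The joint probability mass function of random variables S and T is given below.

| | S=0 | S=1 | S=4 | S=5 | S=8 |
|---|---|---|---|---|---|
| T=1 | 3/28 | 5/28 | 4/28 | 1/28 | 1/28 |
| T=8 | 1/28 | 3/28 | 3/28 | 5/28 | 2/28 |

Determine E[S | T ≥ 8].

P(T ≥ 8) = 1/2.
Σ S·P over the event = 0·(1/28) + 1·(3/28) + 4·(3/28) + 5·(5/28) + 8·(2/28) = 2.
E[S | T ≥ 8] = (2) / (1/2) = 4.

4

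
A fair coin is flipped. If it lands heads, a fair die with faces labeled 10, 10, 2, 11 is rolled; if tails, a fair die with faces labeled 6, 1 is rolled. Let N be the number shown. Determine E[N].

E[N | heads] = (10+10+2+11)/4 = 33/4.
E[N | tails] = (6+1)/2 = 7/2.
E[N] = (1/2)·(33/4) + (1/2)·(7/2) = 47/8.

47/8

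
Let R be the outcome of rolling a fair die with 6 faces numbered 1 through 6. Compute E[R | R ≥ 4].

Given R ≥ 4, R is equally likely to be any of {4, 5, 6}.
E[R | R ≥ 4] = (4 + 5 + 6) / 3 = 5.

5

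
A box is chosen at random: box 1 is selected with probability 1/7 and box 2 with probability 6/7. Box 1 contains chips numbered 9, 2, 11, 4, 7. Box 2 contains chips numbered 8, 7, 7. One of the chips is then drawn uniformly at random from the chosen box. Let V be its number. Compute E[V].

E[V | box 1] = (9+2+11+4+7)/5 = 33/5.
E[V | box 2] = (8+7+7)/3 = 22/3.
E[V] = (1/7)·(33/5) + (6/7)·(22/3) = 253/35.

253/35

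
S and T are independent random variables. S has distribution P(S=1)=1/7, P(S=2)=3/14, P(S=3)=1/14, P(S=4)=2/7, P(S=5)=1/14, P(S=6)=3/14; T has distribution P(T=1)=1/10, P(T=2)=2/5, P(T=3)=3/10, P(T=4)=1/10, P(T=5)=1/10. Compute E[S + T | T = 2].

P(T = 2) = 2/5.
Summing (S+T)·P(x,y) over outcomes with T = 2 gives 78/35.
E[S + T | T = 2] = (78/35) / (2/5) = 39/7.

39/7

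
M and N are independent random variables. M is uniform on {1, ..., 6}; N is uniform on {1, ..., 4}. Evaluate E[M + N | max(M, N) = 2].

Outcomes with max(M, N) = 2: (1,2), (2,1), (2,2), each with probability 1/24.
E[M + N | max(M, N) = 2] = (3 + 3 + 4) / 3 = 10/3.

10/3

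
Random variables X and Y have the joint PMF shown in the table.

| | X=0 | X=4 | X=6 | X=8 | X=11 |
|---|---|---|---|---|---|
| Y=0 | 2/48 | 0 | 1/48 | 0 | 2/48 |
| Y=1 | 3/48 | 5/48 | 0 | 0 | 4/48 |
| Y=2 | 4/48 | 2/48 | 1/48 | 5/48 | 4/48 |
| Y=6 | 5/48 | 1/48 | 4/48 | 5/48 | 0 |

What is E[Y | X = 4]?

15/8

P(X = 4) = 1/6.
Summing Y·P(X=x,Y=y) over the conditioning event gives 5/16.
E[Y | X = 4] = (5/16) / (1/6) = 15/8.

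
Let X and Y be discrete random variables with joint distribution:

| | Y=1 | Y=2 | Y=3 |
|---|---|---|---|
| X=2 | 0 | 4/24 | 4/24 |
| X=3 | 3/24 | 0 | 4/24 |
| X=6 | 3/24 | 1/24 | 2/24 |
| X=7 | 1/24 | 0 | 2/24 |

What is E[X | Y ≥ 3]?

23/6

P(Y ≥ 3) = 1/2.
Σ X·P over the event = 2·(4/24) + 3·(4/24) + 6·(2/24) + 7·(2/24) = 23/12.
E[X | Y ≥ 3] = (23/12) / (1/2) = 23/6.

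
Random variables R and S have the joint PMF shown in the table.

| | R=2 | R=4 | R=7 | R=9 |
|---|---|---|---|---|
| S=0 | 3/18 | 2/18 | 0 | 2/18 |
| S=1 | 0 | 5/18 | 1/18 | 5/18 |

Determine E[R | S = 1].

P(S = 1) = 11/18.
Σ R·P over the event = 4·(5/18) + 7·(1/18) + 9·(5/18) = 4.
E[R | S = 1] = (4) / (11/18) = 72/11.

72/11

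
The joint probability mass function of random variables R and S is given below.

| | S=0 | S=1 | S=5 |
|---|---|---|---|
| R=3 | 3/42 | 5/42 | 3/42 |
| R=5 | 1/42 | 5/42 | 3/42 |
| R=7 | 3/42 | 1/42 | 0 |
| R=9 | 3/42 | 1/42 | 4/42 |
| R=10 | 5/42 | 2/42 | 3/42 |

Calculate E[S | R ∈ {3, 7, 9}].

42/23

P(R ∈ {3, 7, 9}) = 23/42.
Σ S·P over the event = 0·(3/42) + 1·(5/42) + 5·(3/42) + 0·(3/42) + 1·(1/42) + 0·(3/42) + 1·(1/42) + 5·(4/42) = 1.
E[S | R ∈ {3, 7, 9}] = (1) / (23/42) = 42/23.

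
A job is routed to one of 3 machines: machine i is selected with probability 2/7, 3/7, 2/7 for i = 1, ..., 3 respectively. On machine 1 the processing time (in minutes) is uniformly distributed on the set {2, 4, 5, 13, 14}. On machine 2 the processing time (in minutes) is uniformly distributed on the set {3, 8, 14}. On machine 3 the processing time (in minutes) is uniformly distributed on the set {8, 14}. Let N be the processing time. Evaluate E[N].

311/35

E[N | machine 1] = (2+4+5+13+14)/5 = 38/5.
E[N | machine 2] = (3+8+14)/3 = 25/3.
E[N | machine 3] = (8+14)/2 = 11.
By the law of total expectation,
E[N] = (2/7)·(38/5) + (3/7)·(25/3) + (2/7)·(11) = 311/35.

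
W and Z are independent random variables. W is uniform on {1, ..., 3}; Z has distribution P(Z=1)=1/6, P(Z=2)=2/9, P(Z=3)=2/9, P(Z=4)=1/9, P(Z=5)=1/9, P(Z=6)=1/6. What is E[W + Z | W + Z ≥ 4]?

129/22

P(W + Z ≥ 4) = 22/27.
Summing (W+Z)·P(x,y) over outcomes with W + Z ≥ 4 gives 43/9.
E[W + Z | W + Z ≥ 4] = (43/9) / (22/27) = 129/22.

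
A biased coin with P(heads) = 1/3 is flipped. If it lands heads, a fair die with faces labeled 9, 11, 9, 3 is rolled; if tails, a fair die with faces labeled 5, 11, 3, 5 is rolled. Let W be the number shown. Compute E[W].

E[W | heads] = (9+11+9+3)/4 = 8.
E[W | tails] = (5+11+3+5)/4 = 6.
By the law of total expectation,
E[W] = (1/3)·(8) + (2/3)·(6) = 20/3.

20/3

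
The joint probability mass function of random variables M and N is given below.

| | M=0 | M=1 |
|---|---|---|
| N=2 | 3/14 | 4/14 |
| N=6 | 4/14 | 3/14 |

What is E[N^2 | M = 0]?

156/7

P(M = 0) = 1/2.
Σ N^2·P over the event = 4·(3/14) + 36·(4/14) = 78/7.
E[N^2 | M = 0] = (78/7) / (1/2) = 156/7.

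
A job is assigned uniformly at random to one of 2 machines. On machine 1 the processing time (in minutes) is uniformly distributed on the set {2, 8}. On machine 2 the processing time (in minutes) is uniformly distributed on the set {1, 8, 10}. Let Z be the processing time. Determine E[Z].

E[Z | machine 1] = (2+8)/2 = 5.
E[Z | machine 2] = (1+8+10)/3 = 19/3.
By the law of total expectation,
E[Z] = (1/2)·(5) + (1/2)·(19/3) = 17/3.

17/3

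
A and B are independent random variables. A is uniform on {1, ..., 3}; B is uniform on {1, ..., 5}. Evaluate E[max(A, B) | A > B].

8/3

P(A > B) = 1/5.
Summing max(A,B)·P(x,y) over outcomes with A > B gives 8/15.
E[max(A, B) | A > B] = (8/15) / (1/5) = 8/3.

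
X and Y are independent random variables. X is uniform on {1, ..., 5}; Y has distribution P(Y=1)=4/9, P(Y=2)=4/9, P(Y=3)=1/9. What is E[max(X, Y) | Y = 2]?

P(Y = 2) = 4/9.
Summing max(X,Y)·P(x,y) over outcomes with Y = 2 gives 64/45.
E[max(X, Y) | Y = 2] = (64/45) / (4/9) = 16/5.

16/5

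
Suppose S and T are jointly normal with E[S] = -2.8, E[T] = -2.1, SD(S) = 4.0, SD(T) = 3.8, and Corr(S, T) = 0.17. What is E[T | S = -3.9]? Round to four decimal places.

-2.2777

The regression of T on S has slope ρ·σ_T/σ_S and passes through (μ_S, μ_T).
E[T | S=-3.9] = -2.1 + (0.17)·(3.8/4.0)·(-3.9 − (-2.8)) = -2.1 + (0.1615)·(-1.1) = -2.2777.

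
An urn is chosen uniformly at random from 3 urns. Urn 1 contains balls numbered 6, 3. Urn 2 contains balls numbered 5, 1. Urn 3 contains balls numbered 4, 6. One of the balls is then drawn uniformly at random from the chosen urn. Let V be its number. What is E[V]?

25/6

E[V | urn 1] = (6+3)/2 = 9/2.
E[V | urn 2] = (5+1)/2 = 3.
E[V | urn 3] = (4+6)/2 = 5.
E[V] = (1/3)·(9/2) + (1/3)·(3) + (1/3)·(5) = 25/6.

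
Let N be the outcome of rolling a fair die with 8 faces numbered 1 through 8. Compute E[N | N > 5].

Given N > 5, N is equally likely to be any of {6, 7, 8}.
E[N | N > 5] = (6 + 7 + 8) / 3 = 7.

7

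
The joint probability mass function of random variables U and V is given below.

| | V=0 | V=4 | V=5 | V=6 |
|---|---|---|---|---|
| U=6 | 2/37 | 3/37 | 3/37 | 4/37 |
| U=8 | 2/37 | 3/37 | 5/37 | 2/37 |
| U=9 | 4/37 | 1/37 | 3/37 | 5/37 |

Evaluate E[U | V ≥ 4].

P(V ≥ 4) = 29/37.
Summing U·P(U=x,V=y) over the conditioning event gives 221/37.
E[U | V ≥ 4] = (221/37) / (29/37) = 221/29.

221/29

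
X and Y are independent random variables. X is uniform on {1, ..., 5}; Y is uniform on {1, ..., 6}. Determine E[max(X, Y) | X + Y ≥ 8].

53/10

Outcomes with X + Y ≥ 8: (2,6), (3,5), (3,6), (4,4), (4,5), (4,6), (5,3), (5,4), (5,5), (5,6), each with probability 1/30.
E[max(X, Y) | X + Y ≥ 8] = (6 + 5 + 6 + 4 + 5 + 6 + 5 + 5 + 5 + 6) / 10 = 53/10.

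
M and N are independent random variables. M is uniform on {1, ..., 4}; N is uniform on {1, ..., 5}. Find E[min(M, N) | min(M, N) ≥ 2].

8/3

P(min(M, N) ≥ 2) = 3/5.
Summing min(M,N)·P(x,y) over outcomes with min(M, N) ≥ 2 gives 8/5.
E[min(M, N) | min(M, N) ≥ 2] = (8/5) / (3/5) = 8/3.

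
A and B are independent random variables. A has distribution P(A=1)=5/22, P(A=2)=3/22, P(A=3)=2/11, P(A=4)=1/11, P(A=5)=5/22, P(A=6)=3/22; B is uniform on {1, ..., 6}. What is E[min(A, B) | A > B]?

P(A > B) = 13/33.
Summing min(A,B)·P(x,y) over outcomes with A > B gives 61/66.
E[min(A, B) | A > B] = (61/66) / (13/33) = 61/26.

61/26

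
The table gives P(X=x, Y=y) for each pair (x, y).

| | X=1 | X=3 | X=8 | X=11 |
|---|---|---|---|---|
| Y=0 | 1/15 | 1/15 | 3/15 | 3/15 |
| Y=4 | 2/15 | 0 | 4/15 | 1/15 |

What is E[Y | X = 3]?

0

P(X = 3) = 1/15.
Σ Y·P over the event = 0·(1/15) = 0.
E[Y | X = 3] = (0) / (1/15) = 0.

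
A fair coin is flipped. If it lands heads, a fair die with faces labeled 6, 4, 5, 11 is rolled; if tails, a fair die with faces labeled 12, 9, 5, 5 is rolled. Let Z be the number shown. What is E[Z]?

57/8

E[Z | heads] = (6+4+5+11)/4 = 13/2.
E[Z | tails] = (12+9+5+5)/4 = 31/4.
E[Z] = (1/2)·(13/2) + (1/2)·(31/4) = 57/8.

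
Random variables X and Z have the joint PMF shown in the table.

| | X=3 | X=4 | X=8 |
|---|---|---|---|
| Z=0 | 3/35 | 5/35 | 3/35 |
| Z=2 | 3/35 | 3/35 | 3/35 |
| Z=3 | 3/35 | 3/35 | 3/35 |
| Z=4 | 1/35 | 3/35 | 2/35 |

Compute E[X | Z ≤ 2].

49/10

P(Z ≤ 2) = 4/7.
Summing X·P(X=x,Z=y) over the conditioning event gives 14/5.
E[X | Z ≤ 2] = (14/5) / (4/7) = 49/10.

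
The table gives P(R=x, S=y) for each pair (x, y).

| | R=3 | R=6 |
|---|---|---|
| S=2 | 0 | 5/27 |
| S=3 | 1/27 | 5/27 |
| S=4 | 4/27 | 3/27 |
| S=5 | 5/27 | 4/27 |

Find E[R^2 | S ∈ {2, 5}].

P(S ∈ {2, 5}) = 14/27.
Σ R^2·P over the event = 9·(5/27) + 36·(5/27) + 36·(4/27) = 41/3.
E[R^2 | S ∈ {2, 5}] = (41/3) / (14/27) = 369/14.

369/14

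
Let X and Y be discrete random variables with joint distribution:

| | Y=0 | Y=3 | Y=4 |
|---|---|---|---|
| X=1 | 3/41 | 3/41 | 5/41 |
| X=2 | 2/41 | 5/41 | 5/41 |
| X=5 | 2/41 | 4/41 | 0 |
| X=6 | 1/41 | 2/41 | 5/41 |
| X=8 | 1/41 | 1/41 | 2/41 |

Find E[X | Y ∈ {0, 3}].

P(Y ∈ {0, 3}) = 24/41.
Summing X·P(X=x,Y=y) over the conditioning event gives 84/41.
E[X | Y ∈ {0, 3}] = (84/41) / (24/41) = 7/2.

7/2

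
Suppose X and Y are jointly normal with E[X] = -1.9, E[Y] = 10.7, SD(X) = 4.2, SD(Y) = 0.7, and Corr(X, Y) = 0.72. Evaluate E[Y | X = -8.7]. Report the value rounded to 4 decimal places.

9.8840

The regression of Y on X has slope ρ·σ_Y/σ_X and passes through (μ_X, μ_Y).
E[Y | X=-8.7] = 10.7 + (0.72)·(0.7/4.2)·(-8.7 − (-1.9)) = 10.7 + (0.12)·(-6.8) = 9.8840.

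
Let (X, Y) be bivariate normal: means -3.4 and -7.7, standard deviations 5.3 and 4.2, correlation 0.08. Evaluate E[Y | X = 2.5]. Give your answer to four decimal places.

-7.3260

The regression of Y on X has slope ρ·σ_Y/σ_X and passes through (μ_X, μ_Y).
E[Y | X=2.5] = -7.7 + (0.08)·(4.2/5.3)·(2.5 − (-3.4)) = -7.7 + (0.063396)·(5.9) = -7.3260.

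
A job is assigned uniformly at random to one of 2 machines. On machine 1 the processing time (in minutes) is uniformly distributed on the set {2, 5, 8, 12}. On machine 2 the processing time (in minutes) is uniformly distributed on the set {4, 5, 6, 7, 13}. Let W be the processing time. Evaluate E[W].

E[W | machine 1] = (2+5+8+12)/4 = 27/4.
E[W | machine 2] = (4+5+6+7+13)/5 = 7.
By the law of total expectation,
E[W] = (1/2)·(27/4) + (1/2)·(7) = 55/8.

55/8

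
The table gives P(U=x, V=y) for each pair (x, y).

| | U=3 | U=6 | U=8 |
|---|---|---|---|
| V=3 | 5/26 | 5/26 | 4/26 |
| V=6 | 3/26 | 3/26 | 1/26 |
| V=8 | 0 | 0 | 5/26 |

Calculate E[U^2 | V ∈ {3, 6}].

680/21

P(V ∈ {3, 6}) = 21/26.
Σ U^2·P over the event = 9·(5/26) + 9·(3/26) + 36·(5/26) + 36·(3/26) + 64·(4/26) + 64·(1/26) = 340/13.
E[U^2 | V ∈ {3, 6}] = (340/13) / (21/26) = 680/21.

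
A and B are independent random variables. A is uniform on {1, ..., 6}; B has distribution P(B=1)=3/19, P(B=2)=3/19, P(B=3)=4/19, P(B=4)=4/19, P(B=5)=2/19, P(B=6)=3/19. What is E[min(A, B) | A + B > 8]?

21/5

P(A + B > 8) = 5/19.
Summing min(A,B)·P(x,y) over outcomes with A + B > 8 gives 21/19.
E[min(A, B) | A + B > 8] = (21/19) / (5/19) = 21/5.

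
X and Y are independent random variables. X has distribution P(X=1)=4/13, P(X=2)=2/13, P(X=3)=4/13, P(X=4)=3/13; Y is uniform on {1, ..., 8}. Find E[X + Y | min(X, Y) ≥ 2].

P(min(X, Y) ≥ 2) = 63/104.
Summing (X+Y)·P(x,y) over outcomes with min(X, Y) ≥ 2 gives 511/104.
E[X + Y | min(X, Y) ≥ 2] = (511/104) / (63/104) = 73/9.

73/9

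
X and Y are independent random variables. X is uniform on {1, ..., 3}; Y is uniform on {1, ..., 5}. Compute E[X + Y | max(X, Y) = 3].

Outcomes with max(X, Y) = 3: (1,3), (2,3), (3,1), (3,2), (3,3), each with probability 1/15.
E[X + Y | max(X, Y) = 3] = (4 + 5 + 4 + 5 + 6) / 5 = 24/5.

24/5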